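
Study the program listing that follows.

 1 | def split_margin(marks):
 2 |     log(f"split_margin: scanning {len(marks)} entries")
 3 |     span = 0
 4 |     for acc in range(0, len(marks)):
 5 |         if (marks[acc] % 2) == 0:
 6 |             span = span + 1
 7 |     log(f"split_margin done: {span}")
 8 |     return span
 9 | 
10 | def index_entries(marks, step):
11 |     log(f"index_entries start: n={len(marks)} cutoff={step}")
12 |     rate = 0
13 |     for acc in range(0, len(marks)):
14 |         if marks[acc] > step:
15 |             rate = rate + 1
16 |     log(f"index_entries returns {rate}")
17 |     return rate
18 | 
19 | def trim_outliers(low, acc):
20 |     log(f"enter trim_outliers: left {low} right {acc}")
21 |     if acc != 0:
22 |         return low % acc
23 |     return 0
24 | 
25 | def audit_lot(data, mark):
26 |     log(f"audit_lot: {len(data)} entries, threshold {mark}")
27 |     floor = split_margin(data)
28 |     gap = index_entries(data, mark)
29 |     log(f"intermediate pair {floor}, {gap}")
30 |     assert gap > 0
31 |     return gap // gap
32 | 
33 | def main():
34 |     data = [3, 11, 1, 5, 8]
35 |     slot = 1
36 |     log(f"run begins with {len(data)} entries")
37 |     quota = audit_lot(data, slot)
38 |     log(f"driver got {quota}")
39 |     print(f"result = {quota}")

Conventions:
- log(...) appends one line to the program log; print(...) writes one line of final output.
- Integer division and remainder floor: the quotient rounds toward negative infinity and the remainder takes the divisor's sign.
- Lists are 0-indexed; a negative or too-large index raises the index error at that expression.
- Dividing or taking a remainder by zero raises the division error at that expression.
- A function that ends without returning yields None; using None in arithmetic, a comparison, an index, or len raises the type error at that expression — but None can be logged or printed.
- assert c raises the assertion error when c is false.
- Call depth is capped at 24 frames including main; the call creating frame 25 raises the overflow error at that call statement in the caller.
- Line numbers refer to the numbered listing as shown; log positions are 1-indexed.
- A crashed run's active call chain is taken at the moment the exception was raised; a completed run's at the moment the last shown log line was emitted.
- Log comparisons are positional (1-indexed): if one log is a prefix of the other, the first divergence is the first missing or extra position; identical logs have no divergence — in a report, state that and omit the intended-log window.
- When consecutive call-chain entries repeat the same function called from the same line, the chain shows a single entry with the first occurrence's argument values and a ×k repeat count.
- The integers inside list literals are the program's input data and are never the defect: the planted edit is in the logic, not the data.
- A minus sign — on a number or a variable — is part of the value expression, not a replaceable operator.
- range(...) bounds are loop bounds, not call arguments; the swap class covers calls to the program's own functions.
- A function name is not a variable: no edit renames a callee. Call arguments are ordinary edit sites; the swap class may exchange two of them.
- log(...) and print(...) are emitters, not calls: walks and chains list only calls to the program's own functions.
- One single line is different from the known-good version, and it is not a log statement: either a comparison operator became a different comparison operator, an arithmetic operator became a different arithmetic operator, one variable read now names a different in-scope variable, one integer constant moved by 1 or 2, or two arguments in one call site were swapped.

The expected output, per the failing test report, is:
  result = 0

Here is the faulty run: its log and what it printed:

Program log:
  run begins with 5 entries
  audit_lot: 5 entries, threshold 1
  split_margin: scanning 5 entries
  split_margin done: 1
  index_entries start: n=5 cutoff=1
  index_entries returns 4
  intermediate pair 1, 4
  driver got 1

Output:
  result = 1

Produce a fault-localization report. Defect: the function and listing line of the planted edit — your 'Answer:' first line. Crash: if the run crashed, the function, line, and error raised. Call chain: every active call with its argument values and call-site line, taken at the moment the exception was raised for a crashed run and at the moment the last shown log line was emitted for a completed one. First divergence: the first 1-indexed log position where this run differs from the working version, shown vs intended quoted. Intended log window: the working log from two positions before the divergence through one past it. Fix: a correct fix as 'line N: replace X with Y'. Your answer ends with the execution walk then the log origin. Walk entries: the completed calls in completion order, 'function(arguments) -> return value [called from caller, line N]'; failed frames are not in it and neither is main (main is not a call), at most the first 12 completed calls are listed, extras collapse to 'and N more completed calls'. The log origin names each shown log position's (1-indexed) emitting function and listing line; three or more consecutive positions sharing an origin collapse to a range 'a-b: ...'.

Answer: the defect is in audit_lot at line 31.
Core observation: Position 8 is the first bad log line: 'driver got 1' should read 'driver got 0'.
Call chain: main.
First divergence: position 8; shown 'driver got 1' vs intended 'driver got 0'.
Intended log window:
  6: index_entries returns 4
  7: intermediate pair 1, 4
  8: driver got 0
Execution walk:
  split_margin([3, 11, 1, 5, 8]) -> 1  [called from audit_lot, line 27]
  index_entries([3, 11, 1, 5, 8], 1) -> 4  [called from audit_lot, line 28]
  audit_lot([3, 11, 1, 5, 8], 1) -> 1  [called from main, line 37]
Log line origins:
  1: from main, line 36
  2: from audit_lot, line 26
  3: from split_margin, line 2
  4: from split_margin, line 7
  5: from index_entries, line 11
  6: from index_entries, line 16
  7: from audit_lot, line 29
  8: from main, line 38
A correct fix: line 31: replace `gap // gap` with `floor // gap`.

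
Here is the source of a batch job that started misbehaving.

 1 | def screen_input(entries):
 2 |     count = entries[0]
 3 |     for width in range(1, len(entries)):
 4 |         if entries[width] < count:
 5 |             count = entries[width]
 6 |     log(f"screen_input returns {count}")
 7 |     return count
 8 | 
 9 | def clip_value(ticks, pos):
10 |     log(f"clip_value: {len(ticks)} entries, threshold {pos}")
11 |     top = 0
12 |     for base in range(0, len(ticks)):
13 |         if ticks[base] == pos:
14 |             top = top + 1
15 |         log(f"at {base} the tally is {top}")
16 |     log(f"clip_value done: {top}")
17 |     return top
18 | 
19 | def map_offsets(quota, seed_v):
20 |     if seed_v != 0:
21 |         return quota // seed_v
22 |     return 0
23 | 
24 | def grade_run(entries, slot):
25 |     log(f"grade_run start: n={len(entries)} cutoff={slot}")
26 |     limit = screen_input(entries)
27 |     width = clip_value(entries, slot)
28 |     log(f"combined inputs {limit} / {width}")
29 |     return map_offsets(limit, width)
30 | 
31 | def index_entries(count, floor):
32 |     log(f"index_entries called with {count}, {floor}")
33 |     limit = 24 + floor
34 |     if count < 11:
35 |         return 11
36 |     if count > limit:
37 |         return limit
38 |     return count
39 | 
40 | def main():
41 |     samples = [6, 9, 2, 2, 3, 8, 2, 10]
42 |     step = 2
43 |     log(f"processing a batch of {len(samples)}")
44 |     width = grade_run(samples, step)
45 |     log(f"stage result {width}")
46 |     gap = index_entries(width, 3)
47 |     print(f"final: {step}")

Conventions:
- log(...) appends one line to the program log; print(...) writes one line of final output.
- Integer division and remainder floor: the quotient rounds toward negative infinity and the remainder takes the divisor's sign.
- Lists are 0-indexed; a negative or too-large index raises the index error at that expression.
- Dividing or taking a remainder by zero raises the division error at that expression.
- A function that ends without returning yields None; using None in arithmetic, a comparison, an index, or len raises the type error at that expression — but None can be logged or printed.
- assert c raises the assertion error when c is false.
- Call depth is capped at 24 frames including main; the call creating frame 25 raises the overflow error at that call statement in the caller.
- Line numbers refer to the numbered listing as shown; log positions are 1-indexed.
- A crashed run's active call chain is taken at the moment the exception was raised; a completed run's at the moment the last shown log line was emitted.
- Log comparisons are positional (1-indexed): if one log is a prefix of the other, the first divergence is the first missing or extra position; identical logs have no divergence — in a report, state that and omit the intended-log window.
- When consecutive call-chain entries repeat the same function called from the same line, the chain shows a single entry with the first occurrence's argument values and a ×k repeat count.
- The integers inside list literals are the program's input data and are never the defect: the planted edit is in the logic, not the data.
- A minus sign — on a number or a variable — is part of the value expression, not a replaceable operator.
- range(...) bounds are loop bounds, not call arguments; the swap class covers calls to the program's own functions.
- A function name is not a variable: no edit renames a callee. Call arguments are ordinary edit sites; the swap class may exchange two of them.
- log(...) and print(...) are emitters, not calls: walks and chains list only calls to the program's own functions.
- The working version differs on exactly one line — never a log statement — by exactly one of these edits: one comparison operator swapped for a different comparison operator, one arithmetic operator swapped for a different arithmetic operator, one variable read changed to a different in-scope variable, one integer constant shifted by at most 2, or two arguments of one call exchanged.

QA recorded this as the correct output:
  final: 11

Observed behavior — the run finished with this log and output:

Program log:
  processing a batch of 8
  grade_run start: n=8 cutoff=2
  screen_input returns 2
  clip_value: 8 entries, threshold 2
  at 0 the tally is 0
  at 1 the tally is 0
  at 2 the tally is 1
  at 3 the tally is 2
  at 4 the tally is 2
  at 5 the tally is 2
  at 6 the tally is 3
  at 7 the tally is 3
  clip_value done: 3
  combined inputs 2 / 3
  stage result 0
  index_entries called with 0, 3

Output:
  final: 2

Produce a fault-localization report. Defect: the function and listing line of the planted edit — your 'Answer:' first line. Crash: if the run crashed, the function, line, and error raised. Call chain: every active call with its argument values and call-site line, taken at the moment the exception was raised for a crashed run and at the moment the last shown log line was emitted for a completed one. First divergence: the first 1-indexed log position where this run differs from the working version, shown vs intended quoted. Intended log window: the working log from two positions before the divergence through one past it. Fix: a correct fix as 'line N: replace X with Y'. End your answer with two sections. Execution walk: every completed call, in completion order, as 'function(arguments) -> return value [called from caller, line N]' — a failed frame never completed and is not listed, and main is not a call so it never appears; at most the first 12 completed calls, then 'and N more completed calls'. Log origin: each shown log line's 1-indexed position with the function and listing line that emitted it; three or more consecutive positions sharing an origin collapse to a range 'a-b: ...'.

Answer: the defect is in main at line 47.
Key observation: No log line changed; the fault shows up purely in the output.
Call chain: main -> index_entries(0, 3) (called at line 46).
First divergence: none; the two logs match at every position.
Execution walk:
  screen_input([6, 9, 2, 2, 3, 8, 2, 10]) -> 2  [called from grade_run, line 26]
  clip_value([6, 9, 2, 2, 3, 8, 2, 10], 2) -> 3  [called from grade_run, line 27]
  map_offsets(2, 3) -> 0  [called from grade_run, line 29]
  grade_run([6, 9, 2, 2, 3, 8, 2, 10], 2) -> 0  [called from main, line 44]
  index_entries(0, 3) -> 11  [called from main, line 46]
Log origin:
  1: logged in main at line 43
  2: logged in grade_run at line 25
  3: logged in screen_input at line 6
  4: logged in clip_value at line 10
  5-12: logged in clip_value at line 15
  13: logged in clip_value at line 16
  14: logged in grade_run at line 28
  15: logged in main at line 45
  16: logged in index_entries at line 32
A correct fix: line 47: replace `step` with `gap`.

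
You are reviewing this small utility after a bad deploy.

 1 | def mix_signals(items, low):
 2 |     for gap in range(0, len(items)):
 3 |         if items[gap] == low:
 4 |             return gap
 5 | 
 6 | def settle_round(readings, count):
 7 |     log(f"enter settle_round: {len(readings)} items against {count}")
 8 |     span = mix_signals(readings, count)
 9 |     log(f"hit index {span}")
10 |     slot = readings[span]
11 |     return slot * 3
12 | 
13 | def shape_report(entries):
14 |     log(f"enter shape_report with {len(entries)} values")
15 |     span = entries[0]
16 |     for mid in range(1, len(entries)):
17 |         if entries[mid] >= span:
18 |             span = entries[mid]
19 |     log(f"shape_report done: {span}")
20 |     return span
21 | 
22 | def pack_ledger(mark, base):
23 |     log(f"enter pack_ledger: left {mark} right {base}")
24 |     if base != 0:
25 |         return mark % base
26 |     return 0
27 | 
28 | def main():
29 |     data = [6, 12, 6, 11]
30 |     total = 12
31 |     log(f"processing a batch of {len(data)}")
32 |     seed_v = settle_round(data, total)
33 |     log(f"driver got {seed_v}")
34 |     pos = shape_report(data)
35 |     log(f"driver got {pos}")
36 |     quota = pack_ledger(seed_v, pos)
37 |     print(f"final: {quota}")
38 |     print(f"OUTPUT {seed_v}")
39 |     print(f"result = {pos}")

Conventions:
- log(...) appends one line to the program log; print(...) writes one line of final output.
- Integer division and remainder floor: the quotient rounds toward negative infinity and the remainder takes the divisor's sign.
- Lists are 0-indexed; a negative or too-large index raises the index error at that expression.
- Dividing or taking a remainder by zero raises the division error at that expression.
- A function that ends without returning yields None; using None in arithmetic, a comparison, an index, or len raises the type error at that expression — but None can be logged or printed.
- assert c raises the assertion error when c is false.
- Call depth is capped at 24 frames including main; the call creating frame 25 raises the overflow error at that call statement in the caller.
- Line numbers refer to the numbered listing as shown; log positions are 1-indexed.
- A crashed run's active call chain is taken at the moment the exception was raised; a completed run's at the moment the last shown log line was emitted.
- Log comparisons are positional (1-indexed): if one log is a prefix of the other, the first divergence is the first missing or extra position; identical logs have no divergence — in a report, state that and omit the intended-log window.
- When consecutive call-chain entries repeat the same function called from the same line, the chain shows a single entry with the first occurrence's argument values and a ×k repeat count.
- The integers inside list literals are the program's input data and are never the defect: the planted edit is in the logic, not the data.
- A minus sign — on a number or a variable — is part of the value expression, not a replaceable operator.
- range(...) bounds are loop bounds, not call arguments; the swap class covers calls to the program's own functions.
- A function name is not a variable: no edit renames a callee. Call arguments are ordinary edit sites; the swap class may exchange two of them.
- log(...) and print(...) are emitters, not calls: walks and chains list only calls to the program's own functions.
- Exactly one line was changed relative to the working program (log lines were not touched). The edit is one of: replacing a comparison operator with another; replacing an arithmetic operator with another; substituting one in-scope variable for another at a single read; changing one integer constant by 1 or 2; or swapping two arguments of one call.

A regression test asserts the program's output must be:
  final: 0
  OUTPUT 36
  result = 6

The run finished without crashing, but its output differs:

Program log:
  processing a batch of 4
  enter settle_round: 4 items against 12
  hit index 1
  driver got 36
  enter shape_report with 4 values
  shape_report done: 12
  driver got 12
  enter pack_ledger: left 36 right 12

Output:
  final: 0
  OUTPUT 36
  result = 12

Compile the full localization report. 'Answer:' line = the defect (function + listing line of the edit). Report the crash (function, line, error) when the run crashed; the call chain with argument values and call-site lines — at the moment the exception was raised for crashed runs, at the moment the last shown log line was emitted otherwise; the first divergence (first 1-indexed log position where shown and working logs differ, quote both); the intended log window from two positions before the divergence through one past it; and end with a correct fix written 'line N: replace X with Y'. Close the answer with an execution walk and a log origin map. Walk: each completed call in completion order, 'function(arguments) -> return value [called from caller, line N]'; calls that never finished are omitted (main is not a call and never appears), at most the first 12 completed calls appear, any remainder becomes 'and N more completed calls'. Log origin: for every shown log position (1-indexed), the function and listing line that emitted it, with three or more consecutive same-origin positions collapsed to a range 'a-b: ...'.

Answer: the defect is in shape_report at line 17.
Key observation: The log first diverges at position 6: the faulty run prints 'shape_report done: 12' where the working version prints 'shape_report done: 6'.
Call chain: main -> pack_ledger(36, 12) (called at line 36).
First divergence: position 6; shown 'shape_report done: 12' vs intended 'shape_report done: 6'.
Intended log window:
  4: driver got 36
  5: enter shape_report with 4 values
  6: shape_report done: 6
  7: driver got 6
Execution walk:
  mix_signals([6, 12, 6, 11], 12) -> 1  [called from settle_round, line 8]
  settle_round([6, 12, 6, 11], 12) -> 36  [called from main, line 32]
  shape_report([6, 12, 6, 11]) -> 12  [called from main, line 34]
  pack_ledger(36, 12) -> 0  [called from main, line 36]
Origin of each log line:
  1: emitted by main (line 31)
  2: emitted by settle_round (line 7)
  3: emitted by settle_round (line 9)
  4: emitted by main (line 33)
  5: emitted by shape_report (line 14)
  6: emitted by shape_report (line 19)
  7: emitted by main (line 35)
  8: emitted by pack_ledger (line 23)
A correct fix: line 17: replace `>=` with `<`.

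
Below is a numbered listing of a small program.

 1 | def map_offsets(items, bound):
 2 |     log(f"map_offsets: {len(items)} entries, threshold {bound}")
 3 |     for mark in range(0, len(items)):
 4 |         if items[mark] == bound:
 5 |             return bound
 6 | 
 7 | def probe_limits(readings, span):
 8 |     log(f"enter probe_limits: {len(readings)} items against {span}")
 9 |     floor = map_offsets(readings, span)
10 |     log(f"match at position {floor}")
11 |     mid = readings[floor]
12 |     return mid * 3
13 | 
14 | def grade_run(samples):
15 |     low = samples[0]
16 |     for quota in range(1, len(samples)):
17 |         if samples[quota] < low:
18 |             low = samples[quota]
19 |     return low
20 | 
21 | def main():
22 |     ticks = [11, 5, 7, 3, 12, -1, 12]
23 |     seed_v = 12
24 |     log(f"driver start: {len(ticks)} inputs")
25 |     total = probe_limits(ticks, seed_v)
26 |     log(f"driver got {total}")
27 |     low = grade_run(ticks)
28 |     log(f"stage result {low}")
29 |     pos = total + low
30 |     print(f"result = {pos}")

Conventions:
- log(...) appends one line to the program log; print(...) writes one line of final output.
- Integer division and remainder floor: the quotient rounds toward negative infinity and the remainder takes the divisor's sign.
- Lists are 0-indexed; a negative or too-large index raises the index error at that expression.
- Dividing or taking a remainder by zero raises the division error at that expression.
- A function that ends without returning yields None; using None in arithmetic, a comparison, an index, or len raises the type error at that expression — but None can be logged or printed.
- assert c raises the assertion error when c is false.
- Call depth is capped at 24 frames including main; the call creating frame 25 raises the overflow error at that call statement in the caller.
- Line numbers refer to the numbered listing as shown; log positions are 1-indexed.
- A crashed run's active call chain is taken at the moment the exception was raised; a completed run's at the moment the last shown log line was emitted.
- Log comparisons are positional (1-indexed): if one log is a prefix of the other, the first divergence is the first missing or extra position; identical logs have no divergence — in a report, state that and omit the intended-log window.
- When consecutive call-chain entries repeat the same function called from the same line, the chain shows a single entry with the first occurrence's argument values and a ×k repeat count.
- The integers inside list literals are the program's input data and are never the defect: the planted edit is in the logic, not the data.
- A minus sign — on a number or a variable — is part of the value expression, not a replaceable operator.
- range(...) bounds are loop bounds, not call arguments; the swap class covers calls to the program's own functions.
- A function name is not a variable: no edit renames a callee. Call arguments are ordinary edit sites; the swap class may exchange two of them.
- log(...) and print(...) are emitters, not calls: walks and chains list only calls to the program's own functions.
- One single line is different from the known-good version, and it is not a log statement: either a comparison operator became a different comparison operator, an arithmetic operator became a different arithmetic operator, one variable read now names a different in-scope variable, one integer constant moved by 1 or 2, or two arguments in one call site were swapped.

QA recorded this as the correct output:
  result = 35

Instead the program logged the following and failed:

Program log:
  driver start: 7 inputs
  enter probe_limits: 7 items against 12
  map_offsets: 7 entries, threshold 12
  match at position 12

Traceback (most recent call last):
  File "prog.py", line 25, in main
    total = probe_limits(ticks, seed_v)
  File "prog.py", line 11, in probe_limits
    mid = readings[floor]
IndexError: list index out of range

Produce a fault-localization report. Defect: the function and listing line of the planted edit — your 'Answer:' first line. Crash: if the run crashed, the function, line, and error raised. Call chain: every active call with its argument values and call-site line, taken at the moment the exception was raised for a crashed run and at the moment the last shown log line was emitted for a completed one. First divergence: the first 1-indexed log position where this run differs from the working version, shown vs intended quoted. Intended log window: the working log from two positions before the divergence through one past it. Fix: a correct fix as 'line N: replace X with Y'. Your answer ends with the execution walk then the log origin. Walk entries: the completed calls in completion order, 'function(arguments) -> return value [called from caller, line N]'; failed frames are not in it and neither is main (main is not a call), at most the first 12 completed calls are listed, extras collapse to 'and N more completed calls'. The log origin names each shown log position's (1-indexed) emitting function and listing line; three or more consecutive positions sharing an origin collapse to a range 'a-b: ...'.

Answer: the defect is in map_offsets at line 5.
The tell: The earliest visible damage is log position 4 — 'match at position 12' rather than the intended 'match at position 4'.
Crash: probe_limits, line 11, IndexError.
Call chain: main -> probe_limits([11, 5, 7, 3, 12, -1, 12], 12) (called at line 25).
First divergence: position 4 — the shown line 'match at position 12' should read 'match at position 4'.
Intended log window:
  2: enter probe_limits: 7 items against 12
  3: map_offsets: 7 entries, threshold 12
  4: match at position 4
  5: driver got 36
Execution walk:
  map_offsets([11, 5, 7, 3, 12, -1, 12], 12) -> 12  [called from probe_limits, line 9]
Origin of each log line:
  1 — main, line 24
  2 — probe_limits, line 8
  3 — map_offsets, line 2
  4 — probe_limits, line 10
A correct fix: line 5: replace `bound` with `mark`.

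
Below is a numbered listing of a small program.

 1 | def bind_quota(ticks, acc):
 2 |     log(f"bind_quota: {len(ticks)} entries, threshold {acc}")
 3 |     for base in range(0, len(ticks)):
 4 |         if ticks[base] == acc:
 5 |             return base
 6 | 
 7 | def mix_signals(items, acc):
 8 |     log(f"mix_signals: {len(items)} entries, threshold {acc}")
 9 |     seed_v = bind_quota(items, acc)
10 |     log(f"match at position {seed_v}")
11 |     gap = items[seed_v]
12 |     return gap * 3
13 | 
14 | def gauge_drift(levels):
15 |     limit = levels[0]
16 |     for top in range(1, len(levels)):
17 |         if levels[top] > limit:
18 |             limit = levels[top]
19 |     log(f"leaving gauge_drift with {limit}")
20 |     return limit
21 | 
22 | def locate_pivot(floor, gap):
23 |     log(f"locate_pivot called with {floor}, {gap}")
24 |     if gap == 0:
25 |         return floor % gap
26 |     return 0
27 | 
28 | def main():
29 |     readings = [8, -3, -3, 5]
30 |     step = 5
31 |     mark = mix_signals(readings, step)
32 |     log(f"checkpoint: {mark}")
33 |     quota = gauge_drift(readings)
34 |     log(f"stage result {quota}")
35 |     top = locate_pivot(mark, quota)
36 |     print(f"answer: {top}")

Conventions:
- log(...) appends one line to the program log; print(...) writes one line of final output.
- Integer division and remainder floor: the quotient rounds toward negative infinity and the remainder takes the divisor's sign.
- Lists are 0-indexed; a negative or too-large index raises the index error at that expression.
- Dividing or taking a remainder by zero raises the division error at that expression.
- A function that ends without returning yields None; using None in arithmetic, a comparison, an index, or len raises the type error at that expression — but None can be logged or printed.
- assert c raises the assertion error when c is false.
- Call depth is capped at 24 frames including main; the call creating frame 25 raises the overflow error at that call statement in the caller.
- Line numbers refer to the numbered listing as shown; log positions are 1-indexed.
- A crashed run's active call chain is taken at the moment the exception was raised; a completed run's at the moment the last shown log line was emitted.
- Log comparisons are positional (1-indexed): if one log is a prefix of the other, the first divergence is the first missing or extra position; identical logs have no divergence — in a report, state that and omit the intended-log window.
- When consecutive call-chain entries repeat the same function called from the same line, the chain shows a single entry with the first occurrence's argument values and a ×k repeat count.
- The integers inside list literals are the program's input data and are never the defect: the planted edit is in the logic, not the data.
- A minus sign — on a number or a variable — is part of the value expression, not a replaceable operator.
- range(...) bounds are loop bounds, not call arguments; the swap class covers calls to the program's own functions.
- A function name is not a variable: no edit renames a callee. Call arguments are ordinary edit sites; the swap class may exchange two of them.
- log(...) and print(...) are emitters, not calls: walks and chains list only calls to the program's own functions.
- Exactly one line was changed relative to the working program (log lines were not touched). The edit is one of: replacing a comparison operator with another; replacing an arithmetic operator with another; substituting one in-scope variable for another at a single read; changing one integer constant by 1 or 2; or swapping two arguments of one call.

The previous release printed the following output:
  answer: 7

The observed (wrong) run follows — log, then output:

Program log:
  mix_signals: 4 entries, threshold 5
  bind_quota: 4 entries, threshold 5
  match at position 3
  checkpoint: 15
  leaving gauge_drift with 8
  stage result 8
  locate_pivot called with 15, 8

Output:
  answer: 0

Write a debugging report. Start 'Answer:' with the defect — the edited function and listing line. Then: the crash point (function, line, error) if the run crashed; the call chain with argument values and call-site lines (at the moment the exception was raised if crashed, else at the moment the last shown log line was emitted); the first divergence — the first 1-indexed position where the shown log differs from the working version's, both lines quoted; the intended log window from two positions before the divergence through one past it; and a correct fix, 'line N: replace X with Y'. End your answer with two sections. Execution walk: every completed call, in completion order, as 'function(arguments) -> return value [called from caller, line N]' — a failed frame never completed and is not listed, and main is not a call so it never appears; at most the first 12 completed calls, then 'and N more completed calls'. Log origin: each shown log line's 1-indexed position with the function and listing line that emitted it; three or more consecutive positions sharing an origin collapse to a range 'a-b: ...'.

Answer: the defect is in locate_pivot at line 24.
Key observation: The two runs log identically and part ways only at the printed values.
Call chain: main -> locate_pivot(15, 8) (called at line 35).
First divergence: there is none — every log position agrees.
Execution walk:
  bind_quota([8, -3, -3, 5], 5) -> 3  [called from mix_signals, line 9]
  mix_signals([8, -3, -3, 5], 5) -> 15  [called from main, line 31]
  gauge_drift([8, -3, -3, 5]) -> 8  [called from main, line 33]
  locate_pivot(15, 8) -> 0  [called from main, line 35]
Log line origins:
  1: from mix_signals, line 8
  2: from bind_quota, line 2
  3: from mix_signals, line 10
  4: from main, line 32
  5: from gauge_drift, line 19
  6: from main, line 34
  7: from locate_pivot, line 23
A correct fix: line 24: replace `==` with `!=`.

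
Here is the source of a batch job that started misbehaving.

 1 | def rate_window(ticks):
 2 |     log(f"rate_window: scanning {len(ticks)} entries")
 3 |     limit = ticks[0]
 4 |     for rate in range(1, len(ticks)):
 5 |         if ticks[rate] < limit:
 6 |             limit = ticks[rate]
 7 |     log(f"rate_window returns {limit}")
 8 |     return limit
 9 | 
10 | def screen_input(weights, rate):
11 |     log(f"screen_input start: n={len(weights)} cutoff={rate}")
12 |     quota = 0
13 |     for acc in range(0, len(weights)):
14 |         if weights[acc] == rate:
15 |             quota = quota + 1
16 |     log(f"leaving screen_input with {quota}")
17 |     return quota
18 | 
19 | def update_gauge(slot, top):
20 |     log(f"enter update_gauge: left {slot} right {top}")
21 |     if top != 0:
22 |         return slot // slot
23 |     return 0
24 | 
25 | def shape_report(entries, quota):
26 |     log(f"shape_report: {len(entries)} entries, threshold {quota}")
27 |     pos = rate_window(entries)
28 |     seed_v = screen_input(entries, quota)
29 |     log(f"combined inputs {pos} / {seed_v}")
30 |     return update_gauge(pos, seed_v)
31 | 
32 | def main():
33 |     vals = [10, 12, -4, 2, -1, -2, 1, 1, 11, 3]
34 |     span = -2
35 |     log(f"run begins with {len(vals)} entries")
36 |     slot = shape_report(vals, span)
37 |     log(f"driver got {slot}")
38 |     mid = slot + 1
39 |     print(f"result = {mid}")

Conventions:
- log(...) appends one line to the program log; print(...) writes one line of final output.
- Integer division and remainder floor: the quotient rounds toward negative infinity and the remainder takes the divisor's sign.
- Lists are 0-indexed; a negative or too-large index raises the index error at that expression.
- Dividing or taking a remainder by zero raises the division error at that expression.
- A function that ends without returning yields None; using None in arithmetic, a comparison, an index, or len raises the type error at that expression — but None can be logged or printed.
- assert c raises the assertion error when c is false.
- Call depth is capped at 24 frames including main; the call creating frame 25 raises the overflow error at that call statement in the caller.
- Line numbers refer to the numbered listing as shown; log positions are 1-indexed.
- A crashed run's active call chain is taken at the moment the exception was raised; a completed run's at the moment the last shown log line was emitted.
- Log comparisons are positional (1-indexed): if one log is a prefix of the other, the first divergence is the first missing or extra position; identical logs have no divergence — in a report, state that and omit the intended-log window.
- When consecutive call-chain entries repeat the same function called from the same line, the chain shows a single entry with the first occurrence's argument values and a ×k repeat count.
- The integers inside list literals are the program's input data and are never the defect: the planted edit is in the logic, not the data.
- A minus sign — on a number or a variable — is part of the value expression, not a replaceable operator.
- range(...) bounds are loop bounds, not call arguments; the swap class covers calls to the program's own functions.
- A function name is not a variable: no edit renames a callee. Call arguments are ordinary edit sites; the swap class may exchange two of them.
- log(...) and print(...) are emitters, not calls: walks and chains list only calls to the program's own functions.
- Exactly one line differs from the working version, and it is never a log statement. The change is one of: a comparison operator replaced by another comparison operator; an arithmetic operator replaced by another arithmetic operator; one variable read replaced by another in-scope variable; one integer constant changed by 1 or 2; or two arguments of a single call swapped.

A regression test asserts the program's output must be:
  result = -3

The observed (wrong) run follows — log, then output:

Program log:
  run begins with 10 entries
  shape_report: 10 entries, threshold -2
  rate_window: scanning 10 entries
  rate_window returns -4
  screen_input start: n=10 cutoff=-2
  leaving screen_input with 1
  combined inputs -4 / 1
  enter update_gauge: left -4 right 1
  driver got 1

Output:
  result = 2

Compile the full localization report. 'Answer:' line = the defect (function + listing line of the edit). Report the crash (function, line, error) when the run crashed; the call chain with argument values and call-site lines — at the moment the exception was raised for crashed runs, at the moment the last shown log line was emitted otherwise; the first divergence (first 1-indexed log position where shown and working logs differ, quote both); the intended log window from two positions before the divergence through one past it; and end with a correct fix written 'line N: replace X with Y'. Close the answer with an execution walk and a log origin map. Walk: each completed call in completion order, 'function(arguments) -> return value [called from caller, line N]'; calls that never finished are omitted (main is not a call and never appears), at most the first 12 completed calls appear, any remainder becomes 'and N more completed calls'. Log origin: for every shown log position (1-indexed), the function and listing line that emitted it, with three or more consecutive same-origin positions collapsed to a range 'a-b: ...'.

Answer: the defect is in update_gauge at line 22.
The tell: Everything matches until log position 9, which reads 'driver got 1' in place of 'driver got -4'.
Call chain: main.
First divergence: at position 9 the run shows 'driver got 1' where the working version logs 'driver got -4'.
Intended log window:
  7: combined inputs -4 / 1
  8: enter update_gauge: left -4 right 1
  9: driver got -4
Execution walk:
  rate_window([10, 12, -4, 2, -1, -2, 1, 1, 11, 3]) -> -4  [called from shape_report, line 27]
  screen_input([10, 12, -4, 2, -1, -2, 1, 1, 11, 3], -2) -> 1  [called from shape_report, line 28]
  update_gauge(-4, 1) -> 1  [called from shape_report, line 30]
  shape_report([10, 12, -4, 2, -1, -2, 1, 1, 11, 3], -2) -> 1  [called from main, line 36]
Log origin:
  1: emitted by main (line 35)
  2: emitted by shape_report (line 26)
  3: emitted by rate_window (line 2)
  4: emitted by rate_window (line 7)
  5: emitted by screen_input (line 11)
  6: emitted by screen_input (line 16)
  7: emitted by shape_report (line 29)
  8: emitted by update_gauge (line 20)
  9: emitted by main (line 37)
A correct fix: line 22: replace `slot // slot` with `slot // top`.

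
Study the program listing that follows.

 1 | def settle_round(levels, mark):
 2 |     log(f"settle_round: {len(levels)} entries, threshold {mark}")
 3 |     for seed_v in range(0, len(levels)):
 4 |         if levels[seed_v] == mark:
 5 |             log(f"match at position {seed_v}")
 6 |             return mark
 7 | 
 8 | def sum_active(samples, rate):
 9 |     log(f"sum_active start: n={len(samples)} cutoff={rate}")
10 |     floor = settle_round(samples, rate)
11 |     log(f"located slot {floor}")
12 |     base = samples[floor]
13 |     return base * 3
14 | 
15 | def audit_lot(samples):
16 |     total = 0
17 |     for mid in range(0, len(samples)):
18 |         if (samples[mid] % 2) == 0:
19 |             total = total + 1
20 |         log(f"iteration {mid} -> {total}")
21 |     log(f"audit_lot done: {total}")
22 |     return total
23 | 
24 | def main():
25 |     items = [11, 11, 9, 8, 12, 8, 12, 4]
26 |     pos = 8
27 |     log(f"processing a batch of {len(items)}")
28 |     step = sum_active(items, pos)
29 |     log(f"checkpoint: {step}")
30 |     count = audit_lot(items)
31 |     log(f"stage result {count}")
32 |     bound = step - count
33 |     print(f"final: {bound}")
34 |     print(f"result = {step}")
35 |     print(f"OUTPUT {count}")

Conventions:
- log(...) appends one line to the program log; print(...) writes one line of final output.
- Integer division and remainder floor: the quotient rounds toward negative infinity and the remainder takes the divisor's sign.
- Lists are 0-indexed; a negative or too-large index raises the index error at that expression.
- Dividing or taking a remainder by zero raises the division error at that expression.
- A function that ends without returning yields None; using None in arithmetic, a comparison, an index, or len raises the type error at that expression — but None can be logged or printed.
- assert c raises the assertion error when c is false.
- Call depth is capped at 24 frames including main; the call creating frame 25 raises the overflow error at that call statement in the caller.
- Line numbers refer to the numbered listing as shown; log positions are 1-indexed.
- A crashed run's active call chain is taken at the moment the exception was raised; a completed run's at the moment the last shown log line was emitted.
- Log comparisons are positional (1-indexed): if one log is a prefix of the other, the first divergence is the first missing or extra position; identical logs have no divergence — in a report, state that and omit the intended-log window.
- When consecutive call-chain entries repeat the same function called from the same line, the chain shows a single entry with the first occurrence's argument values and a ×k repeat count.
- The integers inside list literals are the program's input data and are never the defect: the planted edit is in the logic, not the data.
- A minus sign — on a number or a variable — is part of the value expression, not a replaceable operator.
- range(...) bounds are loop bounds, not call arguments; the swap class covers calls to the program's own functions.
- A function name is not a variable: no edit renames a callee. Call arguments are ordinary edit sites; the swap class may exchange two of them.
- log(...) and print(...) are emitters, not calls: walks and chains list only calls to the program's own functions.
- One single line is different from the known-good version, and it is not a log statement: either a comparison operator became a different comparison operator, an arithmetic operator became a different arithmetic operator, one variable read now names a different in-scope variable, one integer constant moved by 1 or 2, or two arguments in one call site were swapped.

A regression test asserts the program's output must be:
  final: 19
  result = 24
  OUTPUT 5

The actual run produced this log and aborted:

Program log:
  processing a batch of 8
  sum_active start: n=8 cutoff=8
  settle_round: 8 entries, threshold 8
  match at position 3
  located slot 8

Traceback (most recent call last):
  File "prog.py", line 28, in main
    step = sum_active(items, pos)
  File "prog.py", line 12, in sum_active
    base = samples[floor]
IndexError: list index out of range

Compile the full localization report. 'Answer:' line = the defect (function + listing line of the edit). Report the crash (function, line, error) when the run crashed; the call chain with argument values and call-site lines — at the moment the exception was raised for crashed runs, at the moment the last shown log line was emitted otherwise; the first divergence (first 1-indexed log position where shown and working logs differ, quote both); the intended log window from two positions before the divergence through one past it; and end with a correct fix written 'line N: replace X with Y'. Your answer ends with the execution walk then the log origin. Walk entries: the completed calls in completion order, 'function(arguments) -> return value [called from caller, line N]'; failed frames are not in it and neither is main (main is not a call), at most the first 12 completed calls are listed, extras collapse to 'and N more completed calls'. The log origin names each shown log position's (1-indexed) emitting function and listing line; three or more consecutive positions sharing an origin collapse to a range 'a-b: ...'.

Answer: the defect is in settle_round at line 6.
Core observation: The log first diverges at position 5: the faulty run prints 'located slot 8' where the working version prints 'located slot 3'.
Crash: sum_active, line 12, IndexError.
Call chain: main -> sum_active([11, 11, 9, 8, 12, 8, 12, 4], 8) (called at line 28).
First divergence: position 5; shown 'located slot 8' vs intended 'located slot 3'.
Intended log window:
  3: settle_round: 8 entries, threshold 8
  4: match at position 3
  5: located slot 3
  6: checkpoint: 24
Execution walk:
  settle_round([11, 11, 9, 8, 12, 8, 12, 4], 8) -> 8  [called from sum_active, line 10]
Origin of each log line:
  1: logged in main at line 27
  2: logged in sum_active at line 9
  3: logged in settle_round at line 2
  4: logged in settle_round at line 5
  5: logged in sum_active at line 11
A correct fix: line 6: replace `mark` with `seed_v`.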